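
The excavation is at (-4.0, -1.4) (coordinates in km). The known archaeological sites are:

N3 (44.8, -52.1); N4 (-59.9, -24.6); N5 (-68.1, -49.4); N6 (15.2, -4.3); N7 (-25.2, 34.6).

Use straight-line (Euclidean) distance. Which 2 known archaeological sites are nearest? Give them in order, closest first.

Distances from (-4.0, -1.4):
N3: √((48.8)² + (-50.7)²) = √(2381.440 + 2570.490) = 70.4 km
N4: √((-55.9)² + (-23.2)²) = √(3124.810 + 538.240) = 60.5 km
N5: √((-64.1)² + (-48.0)²) = √(4108.810 + 2304.000) = 80.1 km
N6: √((19.2)² + (-2.9)²) = √(368.640 + 8.410) = 19.4 km
N7: √((-21.2)² + (36.0)²) = √(449.440 + 1296.000) = 41.8 km
Sorted: N6 (19.4 km) < N7 (41.8 km) < N4 (60.5 km) < N3 (70.4 km) < …

N6, N7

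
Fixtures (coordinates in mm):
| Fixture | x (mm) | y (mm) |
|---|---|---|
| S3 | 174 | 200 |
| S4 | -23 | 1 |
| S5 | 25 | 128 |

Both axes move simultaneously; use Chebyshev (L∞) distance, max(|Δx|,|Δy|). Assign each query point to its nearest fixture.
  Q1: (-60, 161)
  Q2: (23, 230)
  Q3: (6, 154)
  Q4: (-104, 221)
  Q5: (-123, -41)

Q1 at (-60, 161):
  S3: max(|234|, |39|) = 234 mm
  S4: max(|37|, |-160|) = 160 mm
  S5: max(|85|, |-33|) = 85 mm
  → nearest: S5 (85 mm)
Q2 at (23, 230):
  S3: max(|151|, |-30|) = 151 mm
  S4: max(|-46|, |-229|) = 229 mm
  S5: max(|2|, |-102|) = 102 mm
  → nearest: S5 (102 mm)
Q3 at (6, 154):
  S3: max(|168|, |46|) = 168 mm
  S4: max(|-29|, |-153|) = 153 mm
  S5: max(|19|, |-26|) = 26 mm
  → nearest: S5 (26 mm)
Q4 at (-104, 221):
  S3: max(|278|, |-21|) = 278 mm
  S4: max(|81|, |-220|) = 220 mm
  S5: max(|129|, |-93|) = 129 mm
  → nearest: S5 (129 mm)
Q5 at (-123, -41):
  S3: max(|297|, |241|) = 297 mm
  S4: max(|100|, |42|) = 100 mm
  S5: max(|148|, |169|) = 169 mm
  → nearest: S4 (100 mm)

Q1→S5; Q2→S5; Q3→S5; Q4→S5; Q5→S4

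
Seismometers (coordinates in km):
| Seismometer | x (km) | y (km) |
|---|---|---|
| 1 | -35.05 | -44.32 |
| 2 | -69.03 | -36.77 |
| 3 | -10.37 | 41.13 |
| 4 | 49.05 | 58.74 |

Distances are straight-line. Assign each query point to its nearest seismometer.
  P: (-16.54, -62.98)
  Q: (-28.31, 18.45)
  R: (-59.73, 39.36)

P at (-16.54, -62.98):
  1: √((-18.51)² + (18.66)²) = √(342.6201 + 348.1956) = 26.28 km
  2: √((-52.49)² + (26.21)²) = √(2755.2001 + 686.9641) = 58.67 km
  3: √((6.17)² + (104.11)²) = √(38.0689 + 10838.8921) = 104.29 km
  4: √((65.59)² + (121.72)²) = √(4302.0481 + 14815.7584) = 138.27 km
  → nearest: 1 (26.28 km)
Q at (-28.31, 18.45):
  1: √((-6.74)² + (-62.77)²) = √(45.4276 + 3940.0729) = 63.13 km
  2: √((-40.72)² + (-55.22)²) = √(1658.1184 + 3049.2484) = 68.61 km
  3: √((17.94)² + (22.68)²) = √(321.8436 + 514.3824) = 28.92 km
  4: √((77.36)² + (40.29)²) = √(5984.5696 + 1623.2841) = 87.22 km
  → nearest: 3 (28.92 km)
R at (-59.73, 39.36):
  1: √((24.68)² + (-83.68)²) = √(609.1024 + 7002.3424) = 87.24 km
  2: √((-9.30)² + (-76.13)²) = √(86.4900 + 5795.7769) = 76.70 km
  3: √((49.36)² + (1.77)²) = √(2436.4096 + 3.1329) = 49.39 km
  4: √((108.78)² + (19.38)²) = √(11833.0884 + 375.5844) = 110.49 km
  → nearest: 3 (49.39 km)

P→1; Q→3; R→3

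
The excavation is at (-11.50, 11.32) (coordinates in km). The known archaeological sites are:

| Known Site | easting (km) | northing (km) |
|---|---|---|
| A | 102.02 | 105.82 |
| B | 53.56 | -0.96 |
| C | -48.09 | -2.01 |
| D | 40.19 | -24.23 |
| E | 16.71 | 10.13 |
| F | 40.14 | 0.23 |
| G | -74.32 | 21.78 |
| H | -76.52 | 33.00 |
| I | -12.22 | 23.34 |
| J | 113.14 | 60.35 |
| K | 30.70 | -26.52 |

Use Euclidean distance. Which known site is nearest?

I

Distances from (-11.50, 11.32):
A: √((113.52)² + (94.50)²) = √(12886.7904 + 8930.2500) = 147.71 km
B: √((65.06)² + (-12.28)²) = √(4232.8036 + 150.7984) = 66.21 km
C: √((-36.59)² + (-13.33)²) = √(1338.8281 + 177.6889) = 38.94 km
D: √((51.69)² + (-35.55)²) = √(2671.8561 + 1263.8025) = 62.73 km
E: √((28.21)² + (-1.19)²) = √(795.8041 + 1.4161) = 28.24 km
F: √((51.64)² + (-11.09)²) = √(2666.6896 + 122.9881) = 52.82 km
G: √((-62.82)² + (10.46)²) = √(3946.3524 + 109.4116) = 63.68 km
H: √((-65.02)² + (21.68)²) = √(4227.6004 + 470.0224) = 68.54 km
I: √((-0.72)² + (12.02)²) = √(0.5184 + 144.4804) = 12.04 km
J: √((124.64)² + (49.03)²) = √(15535.1296 + 2403.9409) = 133.94 km
K: √((42.20)² + (-37.84)²) = √(1780.8400 + 1431.8656) = 56.68 km
Minimum: I at 12.04 km.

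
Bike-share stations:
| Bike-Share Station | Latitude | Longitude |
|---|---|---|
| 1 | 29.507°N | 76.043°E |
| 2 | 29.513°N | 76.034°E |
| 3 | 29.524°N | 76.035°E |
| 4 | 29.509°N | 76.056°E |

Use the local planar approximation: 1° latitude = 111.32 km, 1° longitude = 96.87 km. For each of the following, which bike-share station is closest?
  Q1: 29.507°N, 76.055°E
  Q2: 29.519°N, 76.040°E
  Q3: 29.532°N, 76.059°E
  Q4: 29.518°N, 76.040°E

Q1→4; Q2→3; Q3→3; Q4→2

Q1 at 29.507°N, 76.055°E:
  1: 1.162 km
  2: 2.141 km
  3: 2.708 km
  4: 0.243 km
  → nearest: 4 (0.243 km)
Q2 at 29.519°N, 76.040°E:
  1: 1.367 km
  2: 0.885 km
  3: 0.738 km
  4: 1.908 km
  → nearest: 3 (0.738 km)
Q3 at 29.532°N, 76.059°E:
  1: 3.185 km
  2: 3.215 km
  3: 2.490 km
  4: 2.577 km
  → nearest: 3 (2.490 km)
Q4 at 29.518°N, 76.040°E:
  1: 1.259 km
  2: 0.805 km
  3: 0.825 km
  4: 1.846 km
  → nearest: 2 (0.805 km)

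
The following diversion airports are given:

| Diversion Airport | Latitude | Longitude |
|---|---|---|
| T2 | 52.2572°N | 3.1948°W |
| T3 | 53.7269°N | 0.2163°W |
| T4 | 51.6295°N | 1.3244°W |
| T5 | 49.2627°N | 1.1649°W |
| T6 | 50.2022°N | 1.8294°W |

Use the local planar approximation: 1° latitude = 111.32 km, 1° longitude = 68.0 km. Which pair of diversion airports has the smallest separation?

Pairwise distances:
T5–T6: 113.9290 km
T2–T4: 145.1178 km
T4–T6: 162.5556 km
T3–T4: 245.3403 km
T2–T6: 246.8865 km
T2–T3: 260.3630 km
T4–T5: 263.6953 km
T2–T5: 360.7962 km
T3–T6: 407.4138 km
T3–T5: 501.1236 km
Closest pair: T5–T6 at 113.9290 km.

T5 and T6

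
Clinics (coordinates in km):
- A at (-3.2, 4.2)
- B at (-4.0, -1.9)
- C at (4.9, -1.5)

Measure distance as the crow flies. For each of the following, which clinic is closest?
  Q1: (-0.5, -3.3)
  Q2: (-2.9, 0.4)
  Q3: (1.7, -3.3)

Q1 at (-0.5, -3.3):
  A: √((-2.7)² + (7.5)²) = √(7.2900 + 56.2500) = 7.97 km
  B: √((-3.5)² + (1.4)²) = √(12.2500 + 1.9600) = 3.77 km
  C: √((5.4)² + (1.8)²) = √(29.1600 + 3.2400) = 5.69 km
  → nearest: B (3.77 km)
Q2 at (-2.9, 0.4):
  A: √((-0.3)² + (3.8)²) = √(0.0900 + 14.4400) = 3.81 km
  B: √((-1.1)² + (-2.3)²) = √(1.2100 + 5.2900) = 2.55 km
  C: √((7.8)² + (-1.9)²) = √(60.8400 + 3.6100) = 8.03 km
  → nearest: B (2.55 km)
Q3 at (1.7, -3.3):
  A: √((-4.9)² + (7.5)²) = √(24.0100 + 56.2500) = 8.96 km
  B: √((-5.7)² + (1.4)²) = √(32.4900 + 1.9600) = 5.87 km
  C: √((3.2)² + (1.8)²) = √(10.2400 + 3.2400) = 3.67 km
  → nearest: C (3.67 km)

Q1→B; Q2→B; Q3→C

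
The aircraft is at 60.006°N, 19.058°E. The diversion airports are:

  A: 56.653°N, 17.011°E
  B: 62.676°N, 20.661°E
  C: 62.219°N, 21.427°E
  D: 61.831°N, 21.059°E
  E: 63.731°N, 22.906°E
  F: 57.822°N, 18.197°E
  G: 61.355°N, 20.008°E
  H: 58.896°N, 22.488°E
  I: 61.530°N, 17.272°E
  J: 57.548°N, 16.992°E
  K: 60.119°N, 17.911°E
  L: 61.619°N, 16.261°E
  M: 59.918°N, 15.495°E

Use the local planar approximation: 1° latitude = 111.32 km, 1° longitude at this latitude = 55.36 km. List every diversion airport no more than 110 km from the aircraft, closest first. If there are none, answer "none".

K

Distances from 60.006°N, 19.058°E:
A: 390.079 km
B: 310.189 km
C: 279.085 km
D: 231.397 km
E: 466.185 km
F: 247.751 km
G: 159.114 km
H: 226.549 km
I: 196.361 km
J: 296.567 km
K: 64.732 km
L: 237.102 km
M: 197.491 km
Threshold 110 km: K (64.732 km) is within range.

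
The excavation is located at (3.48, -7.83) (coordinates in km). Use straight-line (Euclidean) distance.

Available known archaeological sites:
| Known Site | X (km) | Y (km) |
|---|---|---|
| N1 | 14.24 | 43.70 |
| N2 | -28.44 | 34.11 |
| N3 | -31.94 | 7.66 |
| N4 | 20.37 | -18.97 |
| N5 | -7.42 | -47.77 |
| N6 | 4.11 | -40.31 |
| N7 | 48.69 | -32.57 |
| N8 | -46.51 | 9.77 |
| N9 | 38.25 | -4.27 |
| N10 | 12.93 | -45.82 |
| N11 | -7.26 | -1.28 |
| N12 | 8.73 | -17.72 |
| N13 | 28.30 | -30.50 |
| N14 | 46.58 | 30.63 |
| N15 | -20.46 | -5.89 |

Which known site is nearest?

N12

Distances from (3.48, -7.83):
N1: √((10.76)² + (51.53)²) = √(115.7776 + 2655.3409) = 52.64 km
N2: √((-31.92)² + (41.94)²) = √(1018.8864 + 1758.9636) = 52.71 km
N3: √((-35.42)² + (15.49)²) = √(1254.5764 + 239.9401) = 38.66 km
N4: √((16.89)² + (-11.14)²) = √(285.2721 + 124.0996) = 20.23 km
N5: √((-10.90)² + (-39.94)²) = √(118.8100 + 1595.2036) = 41.40 km
N6: √((0.63)² + (-32.48)²) = √(0.3969 + 1054.9504) = 32.49 km
N7: √((45.21)² + (-24.74)²) = √(2043.9441 + 612.0676) = 51.54 km
N8: √((-49.99)² + (17.60)²) = √(2499.0001 + 309.7600) = 53.00 km
N9: √((34.77)² + (3.56)²) = √(1208.9529 + 12.6736) = 34.95 km
N10: √((9.45)² + (-37.99)²) = √(89.3025 + 1443.2401) = 39.15 km
N11: √((-10.74)² + (6.55)²) = √(115.3476 + 42.9025) = 12.58 km
N12: √((5.25)² + (-9.89)²) = √(27.5625 + 97.8121) = 11.20 km
N13: √((24.82)² + (-22.67)²) = √(616.0324 + 513.9289) = 33.61 km
N14: √((43.10)² + (38.46)²) = √(1857.6100 + 1479.1716) = 57.76 km
N15: √((-23.94)² + (1.94)²) = √(573.1236 + 3.7636) = 24.02 km
Minimum: N12 at 11.20 km.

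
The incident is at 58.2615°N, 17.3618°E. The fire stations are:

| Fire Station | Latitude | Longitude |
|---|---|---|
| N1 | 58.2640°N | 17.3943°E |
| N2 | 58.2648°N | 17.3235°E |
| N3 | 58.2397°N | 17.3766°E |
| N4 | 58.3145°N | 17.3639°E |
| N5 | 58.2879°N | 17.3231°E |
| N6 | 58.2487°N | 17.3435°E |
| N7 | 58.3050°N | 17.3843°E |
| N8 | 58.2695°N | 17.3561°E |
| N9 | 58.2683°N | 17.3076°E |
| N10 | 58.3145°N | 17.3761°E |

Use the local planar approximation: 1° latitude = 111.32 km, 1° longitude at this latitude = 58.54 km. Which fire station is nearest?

N8

Distances from 58.2615°N, 17.3618°E:
N1: √((0.0025·111.32)² + (0.0325·58.54)²) = √(0.077451 + 3.619697) = 1.9228 km
N2: √((0.0033·111.32)² + (-0.0383·58.54)²) = √(0.134950 + 5.026932) = 2.2720 km
N3: √((-0.0218·111.32)² + (0.0148·58.54)²) = √(5.889242 + 0.750635) = 2.5768 km
N4: √((0.0530·111.32)² + (0.0021·58.54)²) = √(34.809528 + 0.015113) = 5.9012 km
N5: √((0.0264·111.32)² + (-0.0387·58.54)²) = √(8.636828 + 5.132481) = 3.7107 km
N6: √((-0.0128·111.32)² + (-0.0183·58.54)²) = √(2.030329 + 1.147645) = 1.7827 km
N7: √((0.0435·111.32)² + (0.0225·58.54)²) = √(23.449031 + 1.734884) = 5.0184 km
N8: √((0.0080·111.32)² + (-0.0057·58.54)²) = √(0.793097 + 0.111341) = 0.9510 km
N9: √((0.0068·111.32)² + (-0.0542·58.54)²) = √(0.573013 + 10.067091) = 3.2619 km
N10: √((0.0530·111.32)² + (0.0143·58.54)²) = √(34.809528 + 0.700773) = 5.9591 km
Minimum: N8 at 0.9510 km.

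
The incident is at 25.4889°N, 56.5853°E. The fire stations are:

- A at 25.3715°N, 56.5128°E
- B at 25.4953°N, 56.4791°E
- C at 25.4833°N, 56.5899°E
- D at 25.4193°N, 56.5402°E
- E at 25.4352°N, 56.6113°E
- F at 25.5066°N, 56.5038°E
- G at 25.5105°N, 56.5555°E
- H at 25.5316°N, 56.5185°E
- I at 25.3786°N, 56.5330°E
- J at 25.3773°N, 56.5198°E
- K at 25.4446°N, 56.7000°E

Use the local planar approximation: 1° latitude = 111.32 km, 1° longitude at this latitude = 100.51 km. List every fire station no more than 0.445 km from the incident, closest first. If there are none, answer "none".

Distances from 25.4889°N, 56.5853°E:
A: 14.9632 km
B: 10.6979 km
C: 0.7761 km
D: 8.9765 km
E: 6.5241 km
F: 8.4252 km
G: 3.8409 km
H: 8.2264 km
I: 13.3565 km
J: 14.0599 km
K: 12.5390 km
Threshold 0.445 km: none within range.

none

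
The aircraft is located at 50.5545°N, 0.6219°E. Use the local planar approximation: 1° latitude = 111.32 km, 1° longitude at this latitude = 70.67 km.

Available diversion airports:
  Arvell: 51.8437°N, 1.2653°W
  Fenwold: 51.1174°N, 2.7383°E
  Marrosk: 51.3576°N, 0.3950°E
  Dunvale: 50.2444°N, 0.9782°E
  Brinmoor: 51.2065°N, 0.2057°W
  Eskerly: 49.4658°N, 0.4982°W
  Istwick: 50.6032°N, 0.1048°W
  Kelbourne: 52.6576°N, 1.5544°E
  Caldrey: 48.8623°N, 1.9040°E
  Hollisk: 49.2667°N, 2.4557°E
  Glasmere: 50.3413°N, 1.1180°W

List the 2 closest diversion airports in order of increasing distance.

Distances from 50.5545°N, 0.6219°E:
Arvell: 195.9166 km
Fenwold: 162.1620 km
Marrosk: 90.8277 km
Dunvale: 42.7279 km
Brinmoor: 93.2128 km
Eskerly: 144.7547 km
Istwick: 51.6412 km
Kelbourne: 243.2151 km
Caldrey: 209.0331 km
Hollisk: 193.2518 km
Glasmere: 125.2283 km
Sorted: Dunvale (42.7279 km) < Istwick (51.6412 km) < Marrosk (90.8277 km) < Brinmoor (93.2128 km) < …

Dunvale, Istwick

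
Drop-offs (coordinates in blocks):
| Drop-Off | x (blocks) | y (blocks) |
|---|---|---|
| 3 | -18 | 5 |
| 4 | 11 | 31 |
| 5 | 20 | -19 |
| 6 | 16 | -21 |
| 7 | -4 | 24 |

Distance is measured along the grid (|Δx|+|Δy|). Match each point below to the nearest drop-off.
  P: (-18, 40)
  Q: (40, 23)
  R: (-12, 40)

P→7; Q→4; R→7

P at (-18, 40):
  3: |0| + |-35| = 0 + 35 = 35 blocks
  4: |29| + |-9| = 29 + 9 = 38 blocks
  5: |38| + |-59| = 38 + 59 = 97 blocks
  6: |34| + |-61| = 34 + 61 = 95 blocks
  7: |14| + |-16| = 14 + 16 = 30 blocks
  → nearest: 7 (30 blocks)
Q at (40, 23):
  3: |-58| + |-18| = 58 + 18 = 76 blocks
  4: |-29| + |8| = 29 + 8 = 37 blocks
  5: |-20| + |-42| = 20 + 42 = 62 blocks
  6: |-24| + |-44| = 24 + 44 = 68 blocks
  7: |-44| + |1| = 44 + 1 = 45 blocks
  → nearest: 4 (37 blocks)
R at (-12, 40):
  3: |-6| + |-35| = 6 + 35 = 41 blocks
  4: |23| + |-9| = 23 + 9 = 32 blocks
  5: |32| + |-59| = 32 + 59 = 91 blocks
  6: |28| + |-61| = 28 + 61 = 89 blocks
  7: |8| + |-16| = 8 + 16 = 24 blocks
  → nearest: 7 (24 blocks)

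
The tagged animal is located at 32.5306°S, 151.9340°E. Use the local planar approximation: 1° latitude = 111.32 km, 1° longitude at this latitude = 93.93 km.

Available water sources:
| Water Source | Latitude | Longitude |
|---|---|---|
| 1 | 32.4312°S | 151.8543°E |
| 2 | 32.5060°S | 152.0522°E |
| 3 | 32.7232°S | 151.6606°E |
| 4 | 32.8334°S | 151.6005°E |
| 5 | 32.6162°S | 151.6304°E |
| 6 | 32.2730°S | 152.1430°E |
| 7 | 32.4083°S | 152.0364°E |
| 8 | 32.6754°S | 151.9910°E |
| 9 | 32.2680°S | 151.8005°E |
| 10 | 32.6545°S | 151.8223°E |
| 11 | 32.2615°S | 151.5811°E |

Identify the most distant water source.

Distances from 32.5306°S, 151.9340°E:
1: √((0.0994·111.32)² + (-0.0797·93.93)²) = √(122.438828 + 56.043505) = 13.3597 km
2: √((0.0246·111.32)² + (0.1182·93.93)²) = √(7.499229 + 123.266084) = 11.4353 km
3: √((-0.1926·111.32)² + (-0.2734·93.93)²) = √(459.683548 + 659.486129) = 33.4540 km
4: √((-0.3028·111.32)² + (-0.3335·93.93)²) = √(1136.208770 + 981.296661) = 46.0164 km
5: √((-0.0856·111.32)² + (-0.3036·93.93)²) = √(90.801689 + 813.227730) = 30.0671 km
6: √((0.2576·111.32)² + (0.2090·93.93)²) = √(822.314811 + 385.390688) = 34.7521 km
7: √((0.1223·111.32)² + (0.1024·93.93)²) = √(185.352868 + 92.514234) = 16.6693 km
8: √((-0.1448·111.32)² + (0.0570·93.93)²) = √(259.826545 + 28.665423) = 16.9851 km
9: √((0.2626·111.32)² + (-0.1335·93.93)²) = √(854.546774 + 157.242948) = 31.8086 km
10: √((-0.1239·111.32)² + (-0.1117·93.93)²) = √(190.234380 + 110.081665) = 17.3296 km
11: √((0.2691·111.32)² + (-0.3529·93.93)²) = √(897.374637 + 1098.783076) = 44.6784 km
Maximum: 4 at 46.0164 km.

4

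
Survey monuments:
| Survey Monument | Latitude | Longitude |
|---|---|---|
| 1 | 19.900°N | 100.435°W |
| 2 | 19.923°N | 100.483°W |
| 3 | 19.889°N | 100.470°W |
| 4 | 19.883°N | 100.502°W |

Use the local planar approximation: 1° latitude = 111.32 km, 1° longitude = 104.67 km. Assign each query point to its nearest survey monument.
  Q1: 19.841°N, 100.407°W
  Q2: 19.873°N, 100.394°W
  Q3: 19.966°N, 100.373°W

Q1 at 19.841°N, 100.407°W:
  1: 7.192 km
  2: 12.108 km
  3: 8.487 km
  4: 10.988 km
  → nearest: 1 (7.192 km)
Q2 at 19.873°N, 100.394°W:
  1: 5.239 km
  2: 10.852 km
  3: 8.152 km
  4: 11.359 km
  → nearest: 1 (5.239 km)
Q3 at 19.966°N, 100.373°W:
  1: 9.803 km
  2: 12.469 km
  3: 13.287 km
  4: 16.361 km
  → nearest: 1 (9.803 km)

Q1→1; Q2→1; Q3→1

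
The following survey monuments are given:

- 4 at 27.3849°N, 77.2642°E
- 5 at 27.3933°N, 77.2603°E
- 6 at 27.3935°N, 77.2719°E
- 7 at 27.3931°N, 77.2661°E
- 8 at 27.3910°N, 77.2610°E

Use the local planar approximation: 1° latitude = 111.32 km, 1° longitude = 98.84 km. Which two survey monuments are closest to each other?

Pairwise distances:
5–8: 0.2652 km
7–8: 0.5557 km
5–7: 0.5737 km
6–7: 0.5750 km
4–8: 0.7491 km
4–7: 0.9319 km
4–5: 1.0114 km
6–8: 1.1127 km
5–6: 1.1468 km
4–6: 1.2230 km
Closest pair: 5–8 at 0.2652 km.

5 and 8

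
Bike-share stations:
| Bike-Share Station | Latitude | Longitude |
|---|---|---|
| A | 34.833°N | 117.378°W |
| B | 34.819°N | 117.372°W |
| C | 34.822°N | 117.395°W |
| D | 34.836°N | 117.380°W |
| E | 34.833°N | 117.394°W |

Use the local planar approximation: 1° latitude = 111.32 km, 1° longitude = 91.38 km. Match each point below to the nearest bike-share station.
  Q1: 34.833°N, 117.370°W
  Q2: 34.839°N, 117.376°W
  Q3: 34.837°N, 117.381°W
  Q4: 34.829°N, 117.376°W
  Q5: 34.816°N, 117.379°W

Q1 at 34.833°N, 117.370°W:
  A: √((0.000·111.32)² + (-0.008·91.38)²) = √(0.00000 + 0.53442) = 0.731 km
  B: √((-0.014·111.32)² + (-0.002·91.38)²) = √(2.42886 + 0.03340) = 1.569 km
  C: √((-0.011·111.32)² + (-0.025·91.38)²) = √(1.49945 + 5.21894) = 2.592 km
  D: √((0.003·111.32)² + (-0.010·91.38)²) = √(0.11153 + 0.83503) = 0.973 km
  E: √((0.000·111.32)² + (-0.024·91.38)²) = √(0.00000 + 4.80978) = 2.193 km
  → nearest: A (0.731 km)
Q2 at 34.839°N, 117.376°W:
  A: √((-0.006·111.32)² + (-0.002·91.38)²) = √(0.44612 + 0.03340) = 0.692 km
  B: √((-0.020·111.32)² + (0.004·91.38)²) = √(4.95686 + 0.13360) = 2.256 km
  C: √((-0.017·111.32)² + (-0.019·91.38)²) = √(3.58133 + 3.01446) = 2.568 km
  D: √((-0.003·111.32)² + (-0.004·91.38)²) = √(0.11153 + 0.13360) = 0.495 km
  E: √((-0.006·111.32)² + (-0.018·91.38)²) = √(0.44612 + 2.70550) = 1.775 km
  → nearest: D (0.495 km)
Q3 at 34.837°N, 117.381°W:
  A: √((-0.004·111.32)² + (0.003·91.38)²) = √(0.19827 + 0.07515) = 0.523 km
  B: √((-0.018·111.32)² + (0.009·91.38)²) = √(4.01505 + 0.67637) = 2.166 km
  C: √((-0.015·111.32)² + (-0.014·91.38)²) = √(2.78823 + 1.63666) = 2.104 km
  D: √((-0.001·111.32)² + (0.001·91.38)²) = √(0.01239 + 0.00835) = 0.144 km
  E: √((-0.004·111.32)² + (-0.013·91.38)²) = √(0.19827 + 1.41120) = 1.269 km
  → nearest: D (0.144 km)
Q4 at 34.829°N, 117.376°W:
  A: √((0.004·111.32)² + (-0.002·91.38)²) = √(0.19827 + 0.03340) = 0.481 km
  B: √((-0.010·111.32)² + (0.004·91.38)²) = √(1.23921 + 0.13360) = 1.172 km
  C: √((-0.007·111.32)² + (-0.019·91.38)²) = √(0.60721 + 3.01446) = 1.903 km
  D: √((0.007·111.32)² + (-0.004·91.38)²) = √(0.60721 + 0.13360) = 0.861 km
  E: √((0.004·111.32)² + (-0.018·91.38)²) = √(0.19827 + 2.70550) = 1.704 km
  → nearest: A (0.481 km)
Q5 at 34.816°N, 117.379°W:
  A: √((0.017·111.32)² + (0.001·91.38)²) = √(3.58133 + 0.00835) = 1.895 km
  B: √((0.003·111.32)² + (0.007·91.38)²) = √(0.11153 + 0.40916) = 0.722 km
  C: √((0.006·111.32)² + (-0.016·91.38)²) = √(0.44612 + 2.13768) = 1.607 km
  D: √((0.020·111.32)² + (-0.001·91.38)²) = √(4.95686 + 0.00835) = 2.228 km
  E: √((0.017·111.32)² + (-0.015·91.38)²) = √(3.58133 + 1.87882) = 2.337 km
  → nearest: B (0.722 km)

Q1→A; Q2→D; Q3→D; Q4→A; Q5→B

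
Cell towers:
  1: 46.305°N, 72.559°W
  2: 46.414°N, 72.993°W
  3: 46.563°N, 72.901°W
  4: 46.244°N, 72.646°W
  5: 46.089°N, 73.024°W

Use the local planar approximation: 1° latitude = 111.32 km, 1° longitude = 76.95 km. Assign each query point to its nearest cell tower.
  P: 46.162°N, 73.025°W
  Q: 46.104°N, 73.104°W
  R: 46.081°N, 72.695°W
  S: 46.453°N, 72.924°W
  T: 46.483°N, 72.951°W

P at 46.162°N, 73.025°W:
  1: 39.233 km
  2: 28.161 km
  3: 45.648 km
  4: 30.559 km
  5: 8.127 km
  → nearest: 5 (8.127 km)
Q at 46.104°N, 73.104°W:
  1: 47.533 km
  2: 35.551 km
  3: 53.430 km
  4: 38.535 km
  5: 6.378 km
  → nearest: 5 (6.378 km)
R at 46.081°N, 72.695°W:
  1: 27.043 km
  2: 43.589 km
  3: 55.949 km
  4: 18.533 km
  5: 25.332 km
  → nearest: 4 (18.533 km)
S at 46.453°N, 72.924°W:
  1: 32.562 km
  2: 6.859 km
  3: 12.372 km
  4: 31.606 km
  5: 41.245 km
  → nearest: 2 (6.859 km)
T at 46.483°N, 72.951°W:
  1: 36.090 km
  2: 8.333 km
  3: 9.701 km
  4: 35.478 km
  5: 44.218 km
  → nearest: 2 (8.333 km)

P→5; Q→5; R→4; S→2; T→2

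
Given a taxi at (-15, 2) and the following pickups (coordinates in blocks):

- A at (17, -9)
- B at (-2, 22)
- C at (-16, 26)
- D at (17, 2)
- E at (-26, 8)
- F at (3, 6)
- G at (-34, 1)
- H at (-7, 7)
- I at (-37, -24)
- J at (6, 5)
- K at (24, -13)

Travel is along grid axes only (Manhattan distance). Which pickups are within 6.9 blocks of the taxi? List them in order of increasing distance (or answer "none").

Distances from (-15, 2):
A: |32| + |-11| = 32 + 11 = 43 blocks
B: |13| + |20| = 13 + 20 = 33 blocks
C: |-1| + |24| = 1 + 24 = 25 blocks
D: |32| + |0| = 32 + 0 = 32 blocks
E: |-11| + |6| = 11 + 6 = 17 blocks
F: |18| + |4| = 18 + 4 = 22 blocks
G: |-19| + |-1| = 19 + 1 = 20 blocks
H: |8| + |5| = 8 + 5 = 13 blocks
I: |-22| + |-26| = 22 + 26 = 48 blocks
J: |21| + |3| = 21 + 3 = 24 blocks
K: |39| + |-15| = 39 + 15 = 54 blocks
Threshold 6.9 blocks: none within range.

none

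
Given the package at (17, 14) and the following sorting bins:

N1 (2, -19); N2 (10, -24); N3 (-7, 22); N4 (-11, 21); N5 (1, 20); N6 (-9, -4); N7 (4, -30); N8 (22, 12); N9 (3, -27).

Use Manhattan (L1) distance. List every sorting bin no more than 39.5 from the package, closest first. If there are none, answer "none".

N8, N5, N3, N4

Distances from (17, 14):
N1: 48
N2: 45
N3: 32
N4: 35
N5: 22
N6: 44
N7: 57
N8: 7
N9: 55
Threshold 39.5: N8 (7), N5 (22), N3 (32), N4 (35) are within range.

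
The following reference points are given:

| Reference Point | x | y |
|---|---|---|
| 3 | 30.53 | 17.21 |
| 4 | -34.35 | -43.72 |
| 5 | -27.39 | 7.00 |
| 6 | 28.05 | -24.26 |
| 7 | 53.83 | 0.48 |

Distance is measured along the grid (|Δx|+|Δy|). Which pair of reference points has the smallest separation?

3 and 7

Pairwise distances:
3–7: 40.03
3–6: 43.95
6–7: 50.52
4–5: 57.68
3–5: 68.13
4–6: 81.86
5–6: 86.70
5–7: 87.74
3–4: 125.81
4–7: 132.38
Closest pair: 3–7 at 40.03.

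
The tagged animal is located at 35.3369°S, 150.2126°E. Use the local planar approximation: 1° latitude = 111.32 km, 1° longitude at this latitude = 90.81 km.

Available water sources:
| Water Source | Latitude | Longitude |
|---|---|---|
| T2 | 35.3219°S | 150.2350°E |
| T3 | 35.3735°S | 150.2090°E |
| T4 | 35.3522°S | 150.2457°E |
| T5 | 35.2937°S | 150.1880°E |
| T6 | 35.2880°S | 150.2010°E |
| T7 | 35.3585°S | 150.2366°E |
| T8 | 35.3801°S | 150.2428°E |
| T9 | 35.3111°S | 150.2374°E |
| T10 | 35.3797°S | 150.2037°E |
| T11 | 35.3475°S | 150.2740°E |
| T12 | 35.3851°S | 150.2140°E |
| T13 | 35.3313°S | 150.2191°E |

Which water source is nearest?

T13

Distances from 35.3369°S, 150.2126°E:
T2: 2.6317 km
T3: 4.0874 km
T4: 3.4548 km
T5: 5.3026 km
T6: 5.5445 km
T7: 3.2452 km
T8: 5.5360 km
T9: 3.6497 km
T10: 4.8326 km
T11: 5.6992 km
T12: 5.3671 km
T13: 0.8585 km
Minimum: T13 at 0.8585 km.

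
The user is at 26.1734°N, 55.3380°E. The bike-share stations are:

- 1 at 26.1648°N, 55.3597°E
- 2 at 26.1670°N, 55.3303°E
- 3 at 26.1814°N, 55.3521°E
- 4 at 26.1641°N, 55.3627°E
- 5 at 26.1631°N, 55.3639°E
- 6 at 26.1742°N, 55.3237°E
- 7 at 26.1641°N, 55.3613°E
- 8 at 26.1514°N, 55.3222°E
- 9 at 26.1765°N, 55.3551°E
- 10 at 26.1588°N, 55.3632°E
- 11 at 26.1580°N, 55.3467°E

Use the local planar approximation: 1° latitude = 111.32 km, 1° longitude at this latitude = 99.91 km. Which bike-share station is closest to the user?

Distances from 26.1734°N, 55.3380°E:
1: √((-0.0086·111.32)² + (0.0217·99.91)²) = √(0.916523 + 4.700428) = 2.3700 km
2: √((-0.0064·111.32)² + (-0.0077·99.91)²) = √(0.507582 + 0.591833) = 1.0485 km
3: √((0.0080·111.32)² + (0.0141·99.91)²) = √(0.793097 + 1.984523) = 1.6666 km
4: √((-0.0093·111.32)² + (0.0247·99.91)²) = √(1.071796 + 6.089923) = 2.6761 km
5: √((-0.0103·111.32)² + (0.0259·99.91)²) = √(1.314682 + 6.696031) = 2.8303 km
6: √((0.0008·111.32)² + (-0.0143·99.91)²) = √(0.007931 + 2.041221) = 1.4315 km
7: √((-0.0093·111.32)² + (0.0233·99.91)²) = √(1.071796 + 5.419132) = 2.5477 km
8: √((-0.0220·111.32)² + (-0.0158·99.91)²) = √(5.997797 + 2.491909) = 2.9137 km
9: √((0.0031·111.32)² + (0.0171·99.91)²) = √(0.119088 + 2.918839) = 1.7430 km
10: √((-0.0146·111.32)² + (0.0252·99.91)²) = √(2.641509 + 6.338974) = 2.9967 km
11: √((-0.0154·111.32)² + (0.0087·99.91)²) = √(2.938920 + 0.755538) = 1.9221 km
Minimum: 2 at 1.0485 km.

2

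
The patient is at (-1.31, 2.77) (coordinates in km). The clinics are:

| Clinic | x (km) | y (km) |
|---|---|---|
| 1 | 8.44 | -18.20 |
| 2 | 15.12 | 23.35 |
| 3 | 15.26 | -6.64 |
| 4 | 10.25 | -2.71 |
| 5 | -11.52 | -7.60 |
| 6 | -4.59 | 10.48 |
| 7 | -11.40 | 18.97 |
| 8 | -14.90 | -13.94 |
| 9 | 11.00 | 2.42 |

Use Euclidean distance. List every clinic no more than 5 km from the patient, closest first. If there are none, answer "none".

Distances from (-1.31, 2.77):
1: √((9.75)² + (-20.97)²) = √(95.0625 + 439.7409) = 23.13 km
2: √((16.43)² + (20.58)²) = √(269.9449 + 423.5364) = 26.33 km
3: √((16.57)² + (-9.41)²) = √(274.5649 + 88.5481) = 19.06 km
4: √((11.56)² + (-5.48)²) = √(133.6336 + 30.0304) = 12.79 km
5: √((-10.21)² + (-10.37)²) = √(104.2441 + 107.5369) = 14.55 km
6: √((-3.28)² + (7.71)²) = √(10.7584 + 59.4441) = 8.38 km
7: √((-10.09)² + (16.20)²) = √(101.8081 + 262.4400) = 19.09 km
8: √((-13.59)² + (-16.71)²) = √(184.6881 + 279.2241) = 21.54 km
9: √((12.31)² + (-0.35)²) = √(151.5361 + 0.1225) = 12.31 km
Threshold 5 km: none within range.

none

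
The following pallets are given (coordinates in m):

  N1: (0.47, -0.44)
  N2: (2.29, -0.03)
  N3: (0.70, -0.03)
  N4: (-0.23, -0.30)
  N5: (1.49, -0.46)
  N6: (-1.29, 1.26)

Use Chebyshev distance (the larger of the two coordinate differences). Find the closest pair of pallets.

Pairwise distances:
N1–N2: 1.82 m
N1–N3: 0.41 m
N1–N4: 0.70 m
N1–N5: 1.02 m
N1–N6: 1.76 m
N2–N3: 1.59 m
N2–N4: 2.52 m
N2–N5: 0.80 m
N2–N6: 3.58 m
N3–N4: 0.93 m
N3–N5: 0.79 m
N3–N6: 1.99 m
N4–N5: 1.72 m
N4–N6: 1.56 m
N5–N6: 2.78 m
Closest pair: N1–N3 at 0.41 m.

N1 and N3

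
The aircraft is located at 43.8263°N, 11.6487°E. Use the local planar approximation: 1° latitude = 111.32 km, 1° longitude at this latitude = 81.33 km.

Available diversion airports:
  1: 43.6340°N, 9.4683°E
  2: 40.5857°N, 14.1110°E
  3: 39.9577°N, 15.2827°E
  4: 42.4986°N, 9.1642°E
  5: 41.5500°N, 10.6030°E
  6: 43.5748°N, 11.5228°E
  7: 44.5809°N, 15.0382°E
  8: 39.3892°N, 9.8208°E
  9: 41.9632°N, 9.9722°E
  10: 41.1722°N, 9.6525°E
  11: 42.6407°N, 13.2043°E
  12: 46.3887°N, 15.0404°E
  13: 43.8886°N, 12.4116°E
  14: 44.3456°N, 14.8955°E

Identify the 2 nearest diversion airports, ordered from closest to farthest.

6, 13

Distances from 43.8263°N, 11.6487°E:
1: 178.6193 km
2: 412.6010 km
3: 522.3154 km
4: 250.3492 km
5: 267.2889 km
6: 29.8107 km
7: 288.1826 km
8: 515.8250 km
9: 248.2058 km
10: 337.1218 km
11: 182.8265 km
12: 396.8086 km
13: 62.4330 km
14: 270.3159 km
Sorted: 6 (29.8107 km) < 13 (62.4330 km) < 1 (178.6193 km) < 11 (182.8265 km) < …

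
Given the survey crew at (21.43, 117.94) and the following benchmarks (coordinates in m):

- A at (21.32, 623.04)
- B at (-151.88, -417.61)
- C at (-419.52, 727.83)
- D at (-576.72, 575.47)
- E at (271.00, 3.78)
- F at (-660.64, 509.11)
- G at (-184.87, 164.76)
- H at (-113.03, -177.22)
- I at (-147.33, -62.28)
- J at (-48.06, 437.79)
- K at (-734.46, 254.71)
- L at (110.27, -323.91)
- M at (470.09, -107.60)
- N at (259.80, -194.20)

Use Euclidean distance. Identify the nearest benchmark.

Distances from (21.43, 117.94):
A: 505.10 m
B: 562.89 m
C: 752.60 m
D: 753.07 m
E: 274.44 m
F: 786.28 m
G: 211.55 m
H: 324.34 m
I: 246.90 m
J: 327.31 m
K: 768.16 m
L: 450.69 m
M: 502.16 m
N: 392.75 m
Minimum: G at 211.55 m.

G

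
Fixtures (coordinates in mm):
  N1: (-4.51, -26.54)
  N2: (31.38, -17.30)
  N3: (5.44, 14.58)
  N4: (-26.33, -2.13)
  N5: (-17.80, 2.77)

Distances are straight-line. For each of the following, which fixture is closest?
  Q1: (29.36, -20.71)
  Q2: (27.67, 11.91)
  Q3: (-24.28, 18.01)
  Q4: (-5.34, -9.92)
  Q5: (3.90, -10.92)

Q1 at (29.36, -20.71):
  N1: √((-33.87)² + (-5.83)²) = √(1147.17690 + 33.98890) = 34.368 mm
  N2: √((2.02)² + (3.41)²) = √(4.08040 + 11.62810) = 3.963 mm
  N3: √((-23.92)² + (35.29)²) = √(572.16640 + 1245.38410) = 42.633 mm
  N4: √((-55.69)² + (18.58)²) = √(3101.37610 + 345.21640) = 58.708 mm
  N5: √((-47.16)² + (23.48)²) = √(2224.06560 + 551.31040) = 52.682 mm
  → nearest: N2 (3.963 mm)
Q2 at (27.67, 11.91):
  N1: √((-32.18)² + (-38.45)²) = √(1035.55240 + 1478.40250) = 50.139 mm
  N2: √((3.71)² + (-29.21)²) = √(13.76410 + 853.22410) = 29.445 mm
  N3: √((-22.23)² + (2.67)²) = √(494.17290 + 7.12890) = 22.390 mm
  N4: √((-54.00)² + (-14.04)²) = √(2916.00000 + 197.12160) = 55.795 mm
  N5: √((-45.47)² + (-9.14)²) = √(2067.52090 + 83.53960) = 46.380 mm
  → nearest: N3 (22.390 mm)
Q3 at (-24.28, 18.01):
  N1: √((19.77)² + (-44.55)²) = √(390.85290 + 1984.70250) = 48.740 mm
  N2: √((55.66)² + (-35.31)²) = √(3098.03560 + 1246.79610) = 65.915 mm
  N3: √((29.72)² + (-3.43)²) = √(883.27840 + 11.76490) = 29.917 mm
  N4: √((-2.05)² + (-20.14)²) = √(4.20250 + 405.61960) = 20.244 mm
  N5: √((6.48)² + (-15.24)²) = √(41.99040 + 232.25760) = 16.560 mm
  → nearest: N5 (16.560 mm)
Q4 at (-5.34, -9.92):
  N1: √((0.83)² + (-16.62)²) = √(0.68890 + 276.22440) = 16.641 mm
  N2: √((36.72)² + (-7.38)²) = √(1348.35840 + 54.46440) = 37.454 mm
  N3: √((10.78)² + (24.50)²) = √(116.20840 + 600.25000) = 26.767 mm
  N4: √((-20.99)² + (7.79)²) = √(440.58010 + 60.68410) = 22.389 mm
  N5: √((-12.46)² + (12.69)²) = √(155.25160 + 161.03610) = 17.784 mm
  → nearest: N1 (16.641 mm)
Q5 at (3.90, -10.92):
  N1: √((-8.41)² + (-15.62)²) = √(70.72810 + 243.98440) = 17.740 mm
  N2: √((27.48)² + (-6.38)²) = √(755.15040 + 40.70440) = 28.211 mm
  N3: √((1.54)² + (25.50)²) = √(2.37160 + 650.25000) = 25.546 mm
  N4: √((-30.23)² + (8.79)²) = √(913.85290 + 77.26410) = 31.482 mm
  N5: √((-21.70)² + (13.69)²) = √(470.89000 + 187.41610) = 25.657 mm
  → nearest: N1 (17.740 mm)

Q1→N2; Q2→N3; Q3→N5; Q4→N1; Q5→N1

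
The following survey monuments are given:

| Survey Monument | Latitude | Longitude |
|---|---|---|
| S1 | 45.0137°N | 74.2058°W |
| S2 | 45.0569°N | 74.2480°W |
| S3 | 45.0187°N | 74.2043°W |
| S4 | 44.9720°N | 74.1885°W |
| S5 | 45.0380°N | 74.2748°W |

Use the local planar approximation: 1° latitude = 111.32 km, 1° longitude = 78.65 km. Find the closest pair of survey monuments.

Pairwise distances:
S1–S3: 0.5690 km
S2–S5: 2.9782 km
S1–S4: 4.8373 km
S3–S4: 5.3451 km
S2–S3: 5.4677 km
S1–S2: 5.8432 km
S3–S5: 5.9465 km
S1–S5: 6.0637 km
S4–S5: 10.0025 km
S2–S4: 10.5462 km
Closest pair: S1–S3 at 0.5690 km.

S1 and S3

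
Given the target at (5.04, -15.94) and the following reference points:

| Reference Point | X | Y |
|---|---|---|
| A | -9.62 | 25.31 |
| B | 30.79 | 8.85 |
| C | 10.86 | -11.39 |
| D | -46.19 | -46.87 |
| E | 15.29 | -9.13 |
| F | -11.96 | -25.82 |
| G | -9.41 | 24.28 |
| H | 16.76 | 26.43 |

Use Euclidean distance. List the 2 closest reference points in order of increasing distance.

Distances from (5.04, -15.94):
A: √((-14.66)² + (41.25)²) = √(214.9156 + 1701.5625) = 43.78
B: √((25.75)² + (24.79)²) = √(663.0625 + 614.5441) = 35.74
C: √((5.82)² + (4.55)²) = √(33.8724 + 20.7025) = 7.39
D: √((-51.23)² + (-30.93)²) = √(2624.5129 + 956.6649) = 59.84
E: √((10.25)² + (6.81)²) = √(105.0625 + 46.3761) = 12.31
F: √((-17.00)² + (-9.88)²) = √(289.0000 + 97.6144) = 19.66
G: √((-14.45)² + (40.22)²) = √(208.8025 + 1617.6484) = 42.74
H: √((11.72)² + (42.37)²) = √(137.3584 + 1795.2169) = 43.96
Sorted: C (7.39) < E (12.31) < F (19.66) < B (35.74) < …

C, E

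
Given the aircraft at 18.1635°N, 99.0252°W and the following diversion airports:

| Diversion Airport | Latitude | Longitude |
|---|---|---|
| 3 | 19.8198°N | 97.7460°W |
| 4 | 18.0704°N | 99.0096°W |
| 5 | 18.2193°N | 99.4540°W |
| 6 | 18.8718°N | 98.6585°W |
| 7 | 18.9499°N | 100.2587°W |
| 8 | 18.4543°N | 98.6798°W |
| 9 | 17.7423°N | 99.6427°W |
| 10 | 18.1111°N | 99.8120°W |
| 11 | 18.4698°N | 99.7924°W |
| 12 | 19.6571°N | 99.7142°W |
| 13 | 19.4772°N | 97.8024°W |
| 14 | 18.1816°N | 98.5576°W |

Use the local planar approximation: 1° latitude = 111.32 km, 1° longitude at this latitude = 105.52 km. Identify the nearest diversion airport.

4

Distances from 18.1635°N, 99.0252°W:
3: 228.5074 km
4: 10.4938 km
5: 45.6714 km
6: 87.8307 km
7: 156.8597 km
8: 48.7472 km
9: 80.2753 km
10: 83.2278 km
11: 87.8426 km
12: 181.4681 km
13: 195.0260 km
14: 49.3823 km
Minimum: 4 at 10.4938 km.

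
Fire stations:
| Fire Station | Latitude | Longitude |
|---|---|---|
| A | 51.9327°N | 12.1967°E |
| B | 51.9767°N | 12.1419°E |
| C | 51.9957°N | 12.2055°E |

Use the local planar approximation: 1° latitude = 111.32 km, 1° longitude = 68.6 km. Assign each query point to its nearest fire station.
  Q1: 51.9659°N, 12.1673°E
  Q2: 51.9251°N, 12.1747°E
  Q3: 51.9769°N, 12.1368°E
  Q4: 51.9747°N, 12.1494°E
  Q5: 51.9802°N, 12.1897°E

Q1 at 51.9659°N, 12.1673°E:
  A: 4.2103 km
  B: 2.1170 km
  C: 4.2275 km
  → nearest: B (2.1170 km)
Q2 at 51.9251°N, 12.1747°E:
  A: 1.7302 km
  B: 6.1691 km
  C: 8.1383 km
  → nearest: A (1.7302 km)
Q3 at 51.9769°N, 12.1368°E:
  A: 6.4105 km
  B: 0.3506 km
  C: 5.1566 km
  → nearest: B (0.3506 km)
Q4 at 51.9747°N, 12.1494°E:
  A: 5.6911 km
  B: 0.5606 km
  C: 4.5028 km
  → nearest: B (0.5606 km)
Q5 at 51.9802°N, 12.1897°E:
  A: 5.3095 km
  B: 3.3021 km
  C: 2.0376 km
  → nearest: C (2.0376 km)

Q1→B; Q2→A; Q3→B; Q4→B; Q5→C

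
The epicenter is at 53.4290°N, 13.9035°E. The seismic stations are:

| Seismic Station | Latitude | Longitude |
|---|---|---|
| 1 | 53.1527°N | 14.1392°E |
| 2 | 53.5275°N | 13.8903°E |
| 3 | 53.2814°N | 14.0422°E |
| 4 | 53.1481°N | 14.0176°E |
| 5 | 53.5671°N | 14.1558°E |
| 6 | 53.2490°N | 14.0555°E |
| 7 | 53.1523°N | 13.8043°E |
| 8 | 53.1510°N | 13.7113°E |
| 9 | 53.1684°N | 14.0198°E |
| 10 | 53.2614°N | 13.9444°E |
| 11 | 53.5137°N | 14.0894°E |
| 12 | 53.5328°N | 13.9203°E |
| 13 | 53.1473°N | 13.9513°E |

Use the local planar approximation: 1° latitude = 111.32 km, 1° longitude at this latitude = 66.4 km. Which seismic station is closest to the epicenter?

Distances from 53.4290°N, 13.9035°E:
1: 34.5105 km
2: 11.0000 km
3: 18.8359 km
4: 32.1745 km
5: 22.7375 km
6: 22.4359 km
7: 31.4987 km
8: 33.4751 km
9: 30.0202 km
10: 18.8538 km
11: 15.5329 km
12: 11.6087 km
13: 31.5191 km
Minimum: 2 at 11.0000 km.

2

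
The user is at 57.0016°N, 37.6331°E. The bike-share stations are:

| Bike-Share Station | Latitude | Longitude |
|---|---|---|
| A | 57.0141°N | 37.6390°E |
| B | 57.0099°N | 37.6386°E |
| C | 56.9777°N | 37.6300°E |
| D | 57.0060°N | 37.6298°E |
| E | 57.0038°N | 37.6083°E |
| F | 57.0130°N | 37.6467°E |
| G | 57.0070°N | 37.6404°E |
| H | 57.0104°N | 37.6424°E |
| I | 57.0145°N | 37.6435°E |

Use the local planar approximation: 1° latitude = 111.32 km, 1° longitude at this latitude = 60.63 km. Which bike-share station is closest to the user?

Distances from 57.0016°N, 37.6331°E:
A: 1.4367 km
B: 0.9823 km
C: 2.6672 km
D: 0.5291 km
E: 1.5234 km
F: 1.5134 km
G: 0.7465 km
H: 1.1303 km
I: 1.5684 km
Minimum: D at 0.5291 km.

D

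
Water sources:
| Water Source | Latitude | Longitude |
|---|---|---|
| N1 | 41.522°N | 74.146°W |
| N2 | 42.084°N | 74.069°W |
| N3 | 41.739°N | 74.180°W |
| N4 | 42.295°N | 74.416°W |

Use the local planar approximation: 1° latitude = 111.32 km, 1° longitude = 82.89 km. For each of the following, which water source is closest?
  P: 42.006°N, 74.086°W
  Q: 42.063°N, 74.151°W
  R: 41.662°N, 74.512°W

P→N2; Q→N2; R→N3

P at 42.006°N, 74.086°W:
  N1: 54.108 km
  N2: 8.797 km
  N3: 30.727 km
  N4: 42.228 km
  → nearest: N2 (8.797 km)
Q at 42.063°N, 74.151°W:
  N1: 60.226 km
  N2: 7.188 km
  N3: 36.148 km
  N4: 33.904 km
  → nearest: N2 (7.188 km)
R at 41.662°N, 74.512°W:
  N1: 34.107 km
  N2: 59.626 km
  N3: 28.824 km
  N4: 70.913 km
  → nearest: N3 (28.824 km)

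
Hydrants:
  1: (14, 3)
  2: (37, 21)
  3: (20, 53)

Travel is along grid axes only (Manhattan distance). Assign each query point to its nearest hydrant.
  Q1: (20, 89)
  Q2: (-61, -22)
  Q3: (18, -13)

Q1 at (20, 89):
  1: |-6| + |-86| = 6 + 86 = 92
  2: |17| + |-68| = 17 + 68 = 85
  3: |0| + |-36| = 0 + 36 = 36
  → nearest: 3 (36)
Q2 at (-61, -22):
  1: |75| + |25| = 75 + 25 = 100
  2: |98| + |43| = 98 + 43 = 141
  3: |81| + |75| = 81 + 75 = 156
  → nearest: 1 (100)
Q3 at (18, -13):
  1: |-4| + |16| = 4 + 16 = 20
  2: |19| + |34| = 19 + 34 = 53
  3: |2| + |66| = 2 + 66 = 68
  → nearest: 1 (20)

Q1→3; Q2→1; Q3→1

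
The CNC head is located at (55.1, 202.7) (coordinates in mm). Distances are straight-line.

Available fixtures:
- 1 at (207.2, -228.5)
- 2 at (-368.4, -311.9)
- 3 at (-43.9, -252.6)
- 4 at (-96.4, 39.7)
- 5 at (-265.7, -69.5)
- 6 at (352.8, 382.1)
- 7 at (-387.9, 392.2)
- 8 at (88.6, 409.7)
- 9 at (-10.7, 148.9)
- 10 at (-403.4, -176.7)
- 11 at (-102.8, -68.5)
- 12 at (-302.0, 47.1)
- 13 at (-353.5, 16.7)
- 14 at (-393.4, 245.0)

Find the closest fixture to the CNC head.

9

Distances from (55.1, 202.7):
1: √((152.1)² + (-431.2)²) = √(23134.410 + 185933.440) = 457.2 mm
2: √((-423.5)² + (-514.6)²) = √(179352.250 + 264813.160) = 666.5 mm
3: √((-99.0)² + (-455.3)²) = √(9801.000 + 207298.090) = 465.9 mm
4: √((-151.5)² + (-163.0)²) = √(22952.250 + 26569.000) = 222.5 mm
5: √((-320.8)² + (-272.2)²) = √(102912.640 + 74092.840) = 420.7 mm
6: √((297.7)² + (179.4)²) = √(88625.290 + 32184.360) = 347.6 mm
7: √((-443.0)² + (189.5)²) = √(196249.000 + 35910.250) = 481.8 mm
8: √((33.5)² + (207.0)²) = √(1122.250 + 42849.000) = 209.7 mm
9: √((-65.8)² + (-53.8)²) = √(4329.640 + 2894.440) = 85.0 mm
10: √((-458.5)² + (-379.4)²) = √(210222.250 + 143944.360) = 595.1 mm
11: √((-157.9)² + (-271.2)²) = √(24932.410 + 73549.440) = 313.8 mm
12: √((-357.1)² + (-155.6)²) = √(127520.410 + 24211.360) = 389.5 mm
13: √((-408.6)² + (-186.0)²) = √(166953.960 + 34596.000) = 448.9 mm
14: √((-448.5)² + (42.3)²) = √(201152.250 + 1789.290) = 450.5 mm
Minimum: 9 at 85.0 mm.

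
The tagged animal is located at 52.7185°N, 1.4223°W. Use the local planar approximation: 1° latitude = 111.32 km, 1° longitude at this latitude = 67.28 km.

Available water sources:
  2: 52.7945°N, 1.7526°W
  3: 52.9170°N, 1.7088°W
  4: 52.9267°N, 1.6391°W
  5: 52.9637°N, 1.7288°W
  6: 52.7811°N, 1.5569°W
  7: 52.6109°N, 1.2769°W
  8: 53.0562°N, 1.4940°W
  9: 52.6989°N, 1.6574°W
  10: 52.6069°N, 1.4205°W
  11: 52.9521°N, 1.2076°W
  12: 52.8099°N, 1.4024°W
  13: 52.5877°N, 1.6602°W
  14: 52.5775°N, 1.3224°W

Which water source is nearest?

Distances from 52.7185°N, 1.4223°W:
2: 23.7786 km
3: 29.3229 km
4: 27.3848 km
5: 34.2095 km
6: 11.4268 km
7: 15.4651 km
8: 37.9010 km
9: 15.9673 km
10: 12.4239 km
11: 29.7470 km
12: 10.2624 km
13: 21.6380 km
14: 17.0747 km
Minimum: 12 at 10.2624 km.

12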